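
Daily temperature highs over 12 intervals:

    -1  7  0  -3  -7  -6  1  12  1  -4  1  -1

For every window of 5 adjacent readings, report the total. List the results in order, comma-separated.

(-1, 7, 0, -3, -7) → sum -4
(7, 0, -3, -7, -6) → sum -9
(0, -3, -7, -6, 1) → sum -15
(-3, -7, -6, 1, 12) → sum -3
(-7, -6, 1, 12, 1) → sum 1
(-6, 1, 12, 1, -4) → sum 4
(1, 12, 1, -4, 1) → sum 11
(12, 1, -4, 1, -1) → sum 9

-4, -9, -15, -3, 1, 4, 11, 9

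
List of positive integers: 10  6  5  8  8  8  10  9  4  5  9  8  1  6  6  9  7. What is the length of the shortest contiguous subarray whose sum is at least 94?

add 10: running sum 10 < 94
add 6: running sum 16 < 94
add 5: running sum 21 < 94
add 8: running sum 29 < 94
add 8: running sum 37 < 94
add 8: running sum 45 < 94
add 10: running sum 55 < 94
add 9: running sum 64 < 94
add 4: running sum 68 < 94
add 5: running sum 73 < 94
add 9: running sum 82 < 94
add 8: running sum 90 < 94
add 1: running sum 91 < 94
add 6: shortest ending here [10, 6, 5, 8, 8, 8, 10, 9, 4, 5, 9, 8, 1, 6] sum 97, len 14
add 6: shortest ending here [10, 6, 5, 8, 8, 8, 10, 9, 4, 5, 9, 8, 1, 6, 6] sum 103, len 15
add 9: shortest ending here [5, 8, 8, 8, 10, 9, 4, 5, 9, 8, 1, 6, 6, 9] sum 96, len 14
add 7: shortest ending here [8, 8, 8, 10, 9, 4, 5, 9, 8, 1, 6, 6, 9, 7] sum 98, len 14
Shortest qualifying length: 14.

14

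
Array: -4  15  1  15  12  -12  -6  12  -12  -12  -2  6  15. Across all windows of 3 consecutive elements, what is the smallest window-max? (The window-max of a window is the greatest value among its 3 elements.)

-2

[-4, 15, 1] → max 15
[15, 1, 15] → max 15
[1, 15, 12] → max 15
[15, 12, -12] → max 15
[12, -12, -6] → max 12
[-12, -6, 12] → max 12
[-6, 12, -12] → max 12
[12, -12, -12] → max 12
[-12, -12, -2] → max -2
[-12, -2, 6] → max 6
[-2, 6, 15] → max 15
Smallest of these is -2.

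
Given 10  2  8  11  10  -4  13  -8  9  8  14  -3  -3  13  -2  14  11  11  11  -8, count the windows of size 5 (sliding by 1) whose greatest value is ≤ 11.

[10, 2, 8, 11, 10] → max 11  ≤ 11 ✓
[2, 8, 11, 10, -4] → max 11  ≤ 11 ✓
[8, 11, 10, -4, 13] → max 13
[11, 10, -4, 13, -8] → max 13
[10, -4, 13, -8, 9] → max 13
[-4, 13, -8, 9, 8] → max 13
[13, -8, 9, 8, 14] → max 14
[-8, 9, 8, 14, -3] → max 14
[9, 8, 14, -3, -3] → max 14
[8, 14, -3, -3, 13] → max 14
[14, -3, -3, 13, -2] → max 14
[-3, -3, 13, -2, 14] → max 14
[-3, 13, -2, 14, 11] → max 14
[13, -2, 14, 11, 11] → max 14
[-2, 14, 11, 11, 11] → max 14
[14, 11, 11, 11, -8] → max 14
2 windows satisfy the condition.

2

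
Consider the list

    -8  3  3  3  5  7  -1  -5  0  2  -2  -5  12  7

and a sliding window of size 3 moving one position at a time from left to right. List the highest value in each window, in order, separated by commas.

-8 3 3 → max 3
3 3 3 → max 3
3 3 5 → max 5
3 5 7 → max 7
5 7 -1 → max 7
7 -1 -5 → max 7
-1 -5 0 → max 0
-5 0 2 → max 2
0 2 -2 → max 2
2 -2 -5 → max 2
-2 -5 12 → max 12
-5 12 7 → max 12

3, 3, 5, 7, 7, 7, 0, 2, 2, 2, 12, 12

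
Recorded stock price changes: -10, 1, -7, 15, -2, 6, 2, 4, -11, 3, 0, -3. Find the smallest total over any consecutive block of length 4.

Window sums for each of the 9 positions:
-10 1 -7 15 → sum -1
1 -7 15 -2 → sum 7
-7 15 -2 6 → sum 12
15 -2 6 2 → sum 21
-2 6 2 4 → sum 10
6 2 4 -11 → sum 1
2 4 -11 3 → sum -2
4 -11 3 0 → sum -4
-11 3 0 -3 → sum -11
Smallest of these is -11.

-11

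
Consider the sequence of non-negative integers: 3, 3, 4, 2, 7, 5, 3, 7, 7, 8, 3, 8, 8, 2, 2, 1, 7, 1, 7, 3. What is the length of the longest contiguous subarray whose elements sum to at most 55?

11

→ 3: sum 3, len 1
→ 3: sum 6, len 2
→ 4: sum 10, len 3
→ 2: sum 12, len 4
→ 7: sum 19, len 5
→ 5: sum 24, len 6
→ 3: sum 27, len 7
→ 7: sum 34, len 8
→ 7: sum 41, len 9
→ 8: sum 49, len 10
→ 3: sum 52, len 11
→ 8 (dropped 3, 3): sum 54, len 10
→ 8 (dropped 4, 2, 7): sum 49, len 8
→ 2: sum 51, len 9
→ 2: sum 53, len 10
→ 1: sum 54, len 11
→ 7 (dropped 5, 3): sum 53, len 10
→ 1: sum 54, len 11
→ 7 (dropped 7): sum 54, len 11
→ 3 (dropped 7): sum 50, len 11
Longest length seen: 11.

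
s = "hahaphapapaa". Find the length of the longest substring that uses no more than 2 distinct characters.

6

Extend right; when distinct count exceeds 2, shrink from the left:
add h: window [h] (1 distinct), len 1
add a: window [h, a] (2 distinct), len 2
add h: window [h, a, h] (2 distinct), len 3
add a: window [h, a, h, a] (2 distinct), len 4
add p: window [a, p] (2 distinct), len 2
add h: window [p, h] (2 distinct), len 2
add a: window [h, a] (2 distinct), len 2
add p: window [a, p] (2 distinct), len 2
add a: window [a, p, a] (2 distinct), len 3
add p: window [a, p, a, p] (2 distinct), len 4
add a: window [a, p, a, p, a] (2 distinct), len 5
add a: window [a, p, a, p, a, a] (2 distinct), len 6
Longest length with ≤2 distinct: 6.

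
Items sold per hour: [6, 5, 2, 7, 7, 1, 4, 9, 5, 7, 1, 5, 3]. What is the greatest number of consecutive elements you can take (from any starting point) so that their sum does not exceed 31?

6

Extend to the right; shrink from the left whenever the sum exceeds 31:
→ 6: sum 6, len 1
→ 5: sum 11, len 2
→ 2: sum 13, len 3
→ 7: sum 20, len 4
→ 7: sum 27, len 5
→ 1: sum 28, len 6
→ 4 (dropped 6): sum 26, len 6
→ 9 (dropped 5): sum 30, len 6
→ 5 (dropped 2, 7): sum 26, len 5
→ 7 (dropped 7): sum 26, len 5
→ 1: sum 27, len 6
→ 5 (dropped 1): sum 31, len 6
→ 3 (dropped 4): sum 30, len 6
Longest length seen: 6.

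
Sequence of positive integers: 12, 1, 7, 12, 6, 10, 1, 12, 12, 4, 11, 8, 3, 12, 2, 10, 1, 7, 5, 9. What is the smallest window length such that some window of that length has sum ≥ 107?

14

add 12: running sum 12 < 107
add 1: running sum 13 < 107
add 7: running sum 20 < 107
add 12: running sum 32 < 107
add 6: running sum 38 < 107
add 10: running sum 48 < 107
add 1: running sum 49 < 107
add 12: running sum 61 < 107
add 12: running sum 73 < 107
add 4: running sum 77 < 107
add 11: running sum 88 < 107
add 8: running sum 96 < 107
add 3: running sum 99 < 107
add 12: shortest ending here [12, 1, 7, 12, 6, 10, 1, 12, 12, 4, 11, 8, 3, 12] sum 111, len 14
add 2: shortest ending here [12, 1, 7, 12, 6, 10, 1, 12, 12, 4, 11, 8, 3, 12, 2] sum 113, len 15
add 10: shortest ending here [7, 12, 6, 10, 1, 12, 12, 4, 11, 8, 3, 12, 2, 10] sum 110, len 14
add 1: shortest ending here [7, 12, 6, 10, 1, 12, 12, 4, 11, 8, 3, 12, 2, 10, 1] sum 111, len 15
add 7: shortest ending here [12, 6, 10, 1, 12, 12, 4, 11, 8, 3, 12, 2, 10, 1, 7] sum 111, len 15
add 5: shortest ending here [12, 6, 10, 1, 12, 12, 4, 11, 8, 3, 12, 2, 10, 1, 7, 5] sum 116, len 16
add 9: shortest ending here [10, 1, 12, 12, 4, 11, 8, 3, 12, 2, 10, 1, 7, 5, 9] sum 107, len 15
Shortest qualifying length: 14.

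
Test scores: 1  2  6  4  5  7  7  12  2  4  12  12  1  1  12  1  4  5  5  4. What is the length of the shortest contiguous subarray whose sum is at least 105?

19

add 1: running sum 1 < 105
add 2: running sum 3 < 105
add 6: running sum 9 < 105
add 4: running sum 13 < 105
add 5: running sum 18 < 105
add 7: running sum 25 < 105
add 7: running sum 32 < 105
add 12: running sum 44 < 105
add 2: running sum 46 < 105
add 4: running sum 50 < 105
add 12: running sum 62 < 105
add 12: running sum 74 < 105
add 1: running sum 75 < 105
add 1: running sum 76 < 105
add 12: running sum 88 < 105
add 1: running sum 89 < 105
add 4: running sum 93 < 105
add 5: running sum 98 < 105
add 5: running sum 103 < 105
end 19: [2, 6, 4, 5, 7, 7, 12, 2, 4, 12, 12, 1, 1, 12, 1, 4, 5, 5, 4] sum 106, len 19
Shortest qualifying length: 19.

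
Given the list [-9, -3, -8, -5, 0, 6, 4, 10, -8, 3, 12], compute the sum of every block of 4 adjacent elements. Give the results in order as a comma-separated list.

-25, -16, -7, 5, 20, 12, 9, 17

[-9, -3, -8, -5] → sum -25
[-3, -8, -5, 0] → sum -16
[-8, -5, 0, 6] → sum -7
[-5, 0, 6, 4] → sum 5
[0, 6, 4, 10] → sum 20
[6, 4, 10, -8] → sum 12
[4, 10, -8, 3] → sum 9
[10, -8, 3, 12] → sum 17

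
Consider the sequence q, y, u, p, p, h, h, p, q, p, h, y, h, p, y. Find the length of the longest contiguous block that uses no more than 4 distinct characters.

[q] 1 distinct, len 1
[q, y] 2 distinct, len 2
[q, y, u] 3 distinct, len 3
[q, y, u, p] 4 distinct, len 4
[q, y, u, p, p] 4 distinct, len 5
[y, u, p, p, h] 4 distinct, len 5
[y, u, p, p, h, h] 4 distinct, len 6
[y, u, p, p, h, h, p] 4 distinct, len 7
[u, p, p, h, h, p, q] 4 distinct, len 7
[u, p, p, h, h, p, q, p] 4 distinct, len 8
[u, p, p, h, h, p, q, p, h] 4 distinct, len 9
[p, p, h, h, p, q, p, h, y] 4 distinct, len 9
[p, p, h, h, p, q, p, h, y, h] 4 distinct, len 10
[p, p, h, h, p, q, p, h, y, h, p] 4 distinct, len 11
[p, p, h, h, p, q, p, h, y, h, p, y] 4 distinct, len 12
Longest length with ≤4 distinct: 12.

12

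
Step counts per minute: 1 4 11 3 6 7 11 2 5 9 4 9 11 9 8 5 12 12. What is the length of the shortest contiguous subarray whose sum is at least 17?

2

add 1: running sum 1 < 17
add 4: running sum 5 < 17
add 11: running sum 16 < 17
end 3: [4, 11, 3] sum 18, len 3
end 4: [11, 3, 6] sum 20, len 3
end 5: [11, 3, 6, 7] sum 27, len 4
end 6: [7, 11] sum 18, len 2
end 7: [7, 11, 2] sum 20, len 3
end 8: [11, 2, 5] sum 18, len 3
end 9: [11, 2, 5, 9] sum 27, len 4
end 10: [5, 9, 4] sum 18, len 3
end 11: [9, 4, 9] sum 22, len 3
end 12: [9, 11] sum 20, len 2
end 13: [11, 9] sum 20, len 2
end 14: [9, 8] sum 17, len 2
end 15: [9, 8, 5] sum 22, len 3
end 16: [5, 12] sum 17, len 2
end 17: [12, 12] sum 24, len 2
Shortest qualifying length: 2.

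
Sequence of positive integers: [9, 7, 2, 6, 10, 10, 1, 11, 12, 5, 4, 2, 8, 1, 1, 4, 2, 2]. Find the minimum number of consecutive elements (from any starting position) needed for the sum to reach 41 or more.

add 9: running sum 9 < 41
add 7: running sum 16 < 41
add 2: running sum 18 < 41
add 6: running sum 24 < 41
add 10: running sum 34 < 41
end 5: [9, 7, 2, 6, 10, 10] sum 44, len 6
end 6: [9, 7, 2, 6, 10, 10, 1] sum 45, len 7
end 7: [7, 2, 6, 10, 10, 1, 11] sum 47, len 7
end 8: [10, 10, 1, 11, 12] sum 44, len 5
end 9: [10, 10, 1, 11, 12, 5] sum 49, len 6
end 10: [10, 1, 11, 12, 5, 4] sum 43, len 6
end 11: [10, 1, 11, 12, 5, 4, 2] sum 45, len 7
end 12: [11, 12, 5, 4, 2, 8] sum 42, len 6
end 13: [11, 12, 5, 4, 2, 8, 1] sum 43, len 7
end 14: [11, 12, 5, 4, 2, 8, 1, 1] sum 44, len 8
end 15: [11, 12, 5, 4, 2, 8, 1, 1, 4] sum 48, len 9
end 16: [11, 12, 5, 4, 2, 8, 1, 1, 4, 2] sum 50, len 10
end 17: [12, 5, 4, 2, 8, 1, 1, 4, 2, 2] sum 41, len 10
Shortest qualifying length: 5.

5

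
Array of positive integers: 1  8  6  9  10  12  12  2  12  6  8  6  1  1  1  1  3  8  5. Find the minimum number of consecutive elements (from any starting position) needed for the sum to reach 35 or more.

add 1: running sum 1 < 35
add 8: running sum 9 < 35
add 6: running sum 15 < 35
add 9: running sum 24 < 35
add 10: running sum 34 < 35
end 5: [6, 9, 10, 12] sum 37, len 4
end 6: [9, 10, 12, 12] sum 43, len 4
end 7: [10, 12, 12, 2] sum 36, len 4
end 8: [12, 12, 2, 12] sum 38, len 4
end 9: [12, 12, 2, 12, 6] sum 44, len 5
end 10: [12, 2, 12, 6, 8] sum 40, len 5
end 11: [12, 2, 12, 6, 8, 6] sum 46, len 6
end 12: [2, 12, 6, 8, 6, 1] sum 35, len 6
end 13: [2, 12, 6, 8, 6, 1, 1] sum 36, len 7
end 14: [12, 6, 8, 6, 1, 1, 1] sum 35, len 7
end 15: [12, 6, 8, 6, 1, 1, 1, 1] sum 36, len 8
end 16: [12, 6, 8, 6, 1, 1, 1, 1, 3] sum 39, len 9
end 17: [6, 8, 6, 1, 1, 1, 1, 3, 8] sum 35, len 9
end 18: [6, 8, 6, 1, 1, 1, 1, 3, 8, 5] sum 40, len 10
Shortest qualifying length: 4.

4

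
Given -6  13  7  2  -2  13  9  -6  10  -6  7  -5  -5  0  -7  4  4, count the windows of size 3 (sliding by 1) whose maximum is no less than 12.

[-6, 13, 7] → max 13  ≥ 12 ✓
[13, 7, 2] → max 13  ≥ 12 ✓
[7, 2, -2] → max 7
[2, -2, 13] → max 13  ≥ 12 ✓
[-2, 13, 9] → max 13  ≥ 12 ✓
[13, 9, -6] → max 13  ≥ 12 ✓
[9, -6, 10] → max 10
[-6, 10, -6] → max 10
[10, -6, 7] → max 10
[-6, 7, -5] → max 7
[7, -5, -5] → max 7
[-5, -5, 0] → max 0
[-5, 0, -7] → max 0
[0, -7, 4] → max 4
[-7, 4, 4] → max 4
5 windows satisfy the condition.

5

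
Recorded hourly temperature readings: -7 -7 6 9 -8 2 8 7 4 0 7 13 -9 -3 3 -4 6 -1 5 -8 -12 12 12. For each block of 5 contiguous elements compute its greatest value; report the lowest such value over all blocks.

Each size-5 window and its max:
-7 -7 6 9 -8 → max 9
-7 6 9 -8 2 → max 9
6 9 -8 2 8 → max 9
9 -8 2 8 7 → max 9
-8 2 8 7 4 → max 8
2 8 7 4 0 → max 8
8 7 4 0 7 → max 8
7 4 0 7 13 → max 13
4 0 7 13 -9 → max 13
0 7 13 -9 -3 → max 13
7 13 -9 -3 3 → max 13
13 -9 -3 3 -4 → max 13
-9 -3 3 -4 6 → max 6
-3 3 -4 6 -1 → max 6
3 -4 6 -1 5 → max 6
-4 6 -1 5 -8 → max 6
6 -1 5 -8 -12 → max 6
-1 5 -8 -12 12 → max 12
5 -8 -12 12 12 → max 12
Lowest of these is 6.

6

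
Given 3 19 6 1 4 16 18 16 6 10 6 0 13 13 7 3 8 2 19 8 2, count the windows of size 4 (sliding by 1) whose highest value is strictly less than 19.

3 19 6 1 → max 19
19 6 1 4 → max 19
6 1 4 16 → max 16  < 19 ✓
1 4 16 18 → max 18  < 19 ✓
4 16 18 16 → max 18  < 19 ✓
16 18 16 6 → max 18  < 19 ✓
18 16 6 10 → max 18  < 19 ✓
16 6 10 6 → max 16  < 19 ✓
6 10 6 0 → max 10  < 19 ✓
10 6 0 13 → max 13  < 19 ✓
6 0 13 13 → max 13  < 19 ✓
0 13 13 7 → max 13  < 19 ✓
13 13 7 3 → max 13  < 19 ✓
13 7 3 8 → max 13  < 19 ✓
7 3 8 2 → max 8  < 19 ✓
3 8 2 19 → max 19
8 2 19 8 → max 19
2 19 8 2 → max 19
13 windows satisfy the condition.

13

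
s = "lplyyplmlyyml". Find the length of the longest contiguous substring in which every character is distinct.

[l] len 1
[l, p] len 2
[p, l] len 2
[p, l, y] len 3
[y] len 1
[y, p] len 2
[y, p, l] len 3
[y, p, l, m] len 4
[m, l] len 2
[m, l, y] len 3
[y] len 1
[y, m] len 2
[y, m, l] len 3
Longest all-distinct length: 4.

4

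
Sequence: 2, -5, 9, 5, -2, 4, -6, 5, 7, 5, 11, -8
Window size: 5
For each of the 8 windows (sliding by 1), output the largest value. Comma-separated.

9, 9, 9, 5, 7, 7, 11, 11

Sliding a size-5 window across the 12 values:
(2, -5, 9, 5, -2) → max 9
(-5, 9, 5, -2, 4) → max 9
(9, 5, -2, 4, -6) → max 9
(5, -2, 4, -6, 5) → max 5
(-2, 4, -6, 5, 7) → max 7
(4, -6, 5, 7, 5) → max 7
(-6, 5, 7, 5, 11) → max 11
(5, 7, 5, 11, -8) → max 11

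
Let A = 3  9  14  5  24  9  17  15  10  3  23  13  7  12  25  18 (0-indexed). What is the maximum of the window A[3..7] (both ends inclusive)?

24

Elements at indices 3..7: 5, 24, 9, 17, 15
max(5, 24, 9, 17, 15) = 24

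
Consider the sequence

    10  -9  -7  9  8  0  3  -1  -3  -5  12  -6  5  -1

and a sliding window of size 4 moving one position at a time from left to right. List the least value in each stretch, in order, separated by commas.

Sliding a size-4 window across the 14 values:
10 -9 -7 9 → min -9
-9 -7 9 8 → min -9
-7 9 8 0 → min -7
9 8 0 3 → min 0
8 0 3 -1 → min -1
0 3 -1 -3 → min -3
3 -1 -3 -5 → min -5
-1 -3 -5 12 → min -5
-3 -5 12 -6 → min -6
-5 12 -6 5 → min -6
12 -6 5 -1 → min -6

-9, -9, -7, 0, -1, -3, -5, -5, -6, -6, -6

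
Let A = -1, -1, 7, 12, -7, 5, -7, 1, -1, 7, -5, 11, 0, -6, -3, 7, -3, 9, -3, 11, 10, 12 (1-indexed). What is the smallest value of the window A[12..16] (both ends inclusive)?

Elements at indices 12..16: 11, 0, -6, -3, 7
min(11, 0, -6, -3, 7) = -6

-6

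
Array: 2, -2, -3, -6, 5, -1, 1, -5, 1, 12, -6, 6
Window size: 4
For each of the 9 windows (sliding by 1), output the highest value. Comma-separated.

Sliding a size-4 window across the 12 values:
(2, -2, -3, -6) → max 2
(-2, -3, -6, 5) → max 5
(-3, -6, 5, -1) → max 5
(-6, 5, -1, 1) → max 5
(5, -1, 1, -5) → max 5
(-1, 1, -5, 1) → max 1
(1, -5, 1, 12) → max 12
(-5, 1, 12, -6) → max 12
(1, 12, -6, 6) → max 12

2, 5, 5, 5, 5, 1, 12, 12, 12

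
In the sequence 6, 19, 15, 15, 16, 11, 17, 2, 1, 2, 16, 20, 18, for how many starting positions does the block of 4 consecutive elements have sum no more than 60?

6 19 15 15 → sum 55  ≤ 60 ✓
19 15 15 16 → sum 65
15 15 16 11 → sum 57  ≤ 60 ✓
15 16 11 17 → sum 59  ≤ 60 ✓
16 11 17 2 → sum 46  ≤ 60 ✓
11 17 2 1 → sum 31  ≤ 60 ✓
17 2 1 2 → sum 22  ≤ 60 ✓
2 1 2 16 → sum 21  ≤ 60 ✓
1 2 16 20 → sum 39  ≤ 60 ✓
2 16 20 18 → sum 56  ≤ 60 ✓
9 windows satisfy the condition.

9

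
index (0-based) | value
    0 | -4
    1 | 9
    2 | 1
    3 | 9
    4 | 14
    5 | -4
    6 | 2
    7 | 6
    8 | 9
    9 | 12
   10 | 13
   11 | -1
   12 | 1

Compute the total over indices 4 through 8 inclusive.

27

Elements at indices 4..8: 14, -4, 2, 6, 9
sum(14, -4, 2, 6, 9) = 27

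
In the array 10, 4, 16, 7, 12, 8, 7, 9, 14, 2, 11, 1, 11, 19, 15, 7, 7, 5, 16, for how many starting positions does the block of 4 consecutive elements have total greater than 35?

[10, 4, 16, 7] → sum 37  > 35 ✓
[4, 16, 7, 12] → sum 39  > 35 ✓
[16, 7, 12, 8] → sum 43  > 35 ✓
[7, 12, 8, 7] → sum 34
[12, 8, 7, 9] → sum 36  > 35 ✓
[8, 7, 9, 14] → sum 38  > 35 ✓
[7, 9, 14, 2] → sum 32
[9, 14, 2, 11] → sum 36  > 35 ✓
[14, 2, 11, 1] → sum 28
[2, 11, 1, 11] → sum 25
[11, 1, 11, 19] → sum 42  > 35 ✓
[1, 11, 19, 15] → sum 46  > 35 ✓
[11, 19, 15, 7] → sum 52  > 35 ✓
[19, 15, 7, 7] → sum 48  > 35 ✓
[15, 7, 7, 5] → sum 34
[7, 7, 5, 16] → sum 35
10 windows satisfy the condition.

10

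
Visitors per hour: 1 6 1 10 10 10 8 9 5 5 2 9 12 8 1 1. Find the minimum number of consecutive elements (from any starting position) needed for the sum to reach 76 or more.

add 1: running sum 1 < 76
add 6: running sum 7 < 76
add 1: running sum 8 < 76
add 10: running sum 18 < 76
add 10: running sum 28 < 76
add 10: running sum 38 < 76
add 8: running sum 46 < 76
add 9: running sum 55 < 76
add 5: running sum 60 < 76
add 5: running sum 65 < 76
add 2: running sum 67 < 76
end 11: [1, 6, 1, 10, 10, 10, 8, 9, 5, 5, 2, 9] sum 76, len 12
end 12: [10, 10, 10, 8, 9, 5, 5, 2, 9, 12] sum 80, len 10
end 13: [10, 10, 8, 9, 5, 5, 2, 9, 12, 8] sum 78, len 10
end 14: [10, 10, 8, 9, 5, 5, 2, 9, 12, 8, 1] sum 79, len 11
end 15: [10, 10, 8, 9, 5, 5, 2, 9, 12, 8, 1, 1] sum 80, len 12
Shortest qualifying length: 10.

10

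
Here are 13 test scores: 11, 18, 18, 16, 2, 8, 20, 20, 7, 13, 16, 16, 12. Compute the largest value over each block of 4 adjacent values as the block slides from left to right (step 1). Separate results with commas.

Sliding a size-4 window across the 13 values:
11 18 18 16 → max 18
18 18 16 2 → max 18
18 16 2 8 → max 18
16 2 8 20 → max 20
2 8 20 20 → max 20
8 20 20 7 → max 20
20 20 7 13 → max 20
20 7 13 16 → max 20
7 13 16 16 → max 16
13 16 16 12 → max 16

18, 18, 18, 20, 20, 20, 20, 20, 16, 16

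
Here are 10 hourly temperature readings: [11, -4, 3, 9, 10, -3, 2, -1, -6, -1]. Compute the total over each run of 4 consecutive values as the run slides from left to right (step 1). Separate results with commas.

Sliding a size-4 window across the 10 values:
(11, -4, 3, 9) → sum 19
(-4, 3, 9, 10) → sum 18
(3, 9, 10, -3) → sum 19
(9, 10, -3, 2) → sum 18
(10, -3, 2, -1) → sum 8
(-3, 2, -1, -6) → sum -8
(2, -1, -6, -1) → sum -6

19, 18, 19, 18, 8, -8, -6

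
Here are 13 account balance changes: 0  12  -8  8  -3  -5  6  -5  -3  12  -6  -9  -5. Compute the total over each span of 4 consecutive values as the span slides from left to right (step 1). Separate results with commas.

Sliding a size-4 window across the 13 values:
0 12 -8 8 → sum 12
12 -8 8 -3 → sum 9
-8 8 -3 -5 → sum -8
8 -3 -5 6 → sum 6
-3 -5 6 -5 → sum -7
-5 6 -5 -3 → sum -7
6 -5 -3 12 → sum 10
-5 -3 12 -6 → sum -2
-3 12 -6 -9 → sum -6
12 -6 -9 -5 → sum -8

12, 9, -8, 6, -7, -7, 10, -2, -6, -8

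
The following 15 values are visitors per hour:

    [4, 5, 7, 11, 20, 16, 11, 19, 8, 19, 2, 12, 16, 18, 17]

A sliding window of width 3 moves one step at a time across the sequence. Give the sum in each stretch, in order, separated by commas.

16, 23, 38, 47, 47, 46, 38, 46, 29, 33, 30, 46, 51

[4, 5, 7] → sum 16
[5, 7, 11] → sum 23
[7, 11, 20] → sum 38
[11, 20, 16] → sum 47
[20, 16, 11] → sum 47
[16, 11, 19] → sum 46
[11, 19, 8] → sum 38
[19, 8, 19] → sum 46
[8, 19, 2] → sum 29
[19, 2, 12] → sum 33
[2, 12, 16] → sum 30
[12, 16, 18] → sum 46
[16, 18, 17] → sum 51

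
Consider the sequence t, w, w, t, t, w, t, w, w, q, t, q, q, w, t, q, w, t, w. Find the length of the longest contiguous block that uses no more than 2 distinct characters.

9

[t] 1 distinct, len 1
[t, w] 2 distinct, len 2
[t, w, w] 2 distinct, len 3
[t, w, w, t] 2 distinct, len 4
[t, w, w, t, t] 2 distinct, len 5
[t, w, w, t, t, w] 2 distinct, len 6
[t, w, w, t, t, w, t] 2 distinct, len 7
[t, w, w, t, t, w, t, w] 2 distinct, len 8
[t, w, w, t, t, w, t, w, w] 2 distinct, len 9
[w, w, q] 2 distinct, len 3
[q, t] 2 distinct, len 2
[q, t, q] 2 distinct, len 3
[q, t, q, q] 2 distinct, len 4
[q, q, w] 2 distinct, len 3
[w, t] 2 distinct, len 2
[t, q] 2 distinct, len 2
[q, w] 2 distinct, len 2
[w, t] 2 distinct, len 2
[w, t, w] 2 distinct, len 3
Longest length with ≤2 distinct: 9.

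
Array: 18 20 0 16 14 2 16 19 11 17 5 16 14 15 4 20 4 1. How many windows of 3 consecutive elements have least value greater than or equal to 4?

9

[18, 20, 0] → min 0
[20, 0, 16] → min 0
[0, 16, 14] → min 0
[16, 14, 2] → min 2
[14, 2, 16] → min 2
[2, 16, 19] → min 2
[16, 19, 11] → min 11  ≥ 4 ✓
[19, 11, 17] → min 11  ≥ 4 ✓
[11, 17, 5] → min 5  ≥ 4 ✓
[17, 5, 16] → min 5  ≥ 4 ✓
[5, 16, 14] → min 5  ≥ 4 ✓
[16, 14, 15] → min 14  ≥ 4 ✓
[14, 15, 4] → min 4  ≥ 4 ✓
[15, 4, 20] → min 4  ≥ 4 ✓
[4, 20, 4] → min 4  ≥ 4 ✓
[20, 4, 1] → min 1
9 windows satisfy the condition.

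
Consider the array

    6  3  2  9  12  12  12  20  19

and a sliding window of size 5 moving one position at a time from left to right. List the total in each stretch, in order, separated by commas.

(6, 3, 2, 9, 12) → sum 32
(3, 2, 9, 12, 12) → sum 38
(2, 9, 12, 12, 12) → sum 47
(9, 12, 12, 12, 20) → sum 65
(12, 12, 12, 20, 19) → sum 75

32, 38, 47, 65, 75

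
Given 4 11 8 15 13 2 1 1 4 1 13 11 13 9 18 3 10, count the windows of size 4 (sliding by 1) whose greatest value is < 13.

(4, 11, 8, 15) → max 15
(11, 8, 15, 13) → max 15
(8, 15, 13, 2) → max 15
(15, 13, 2, 1) → max 15
(13, 2, 1, 1) → max 13
(2, 1, 1, 4) → max 4  < 13 ✓
(1, 1, 4, 1) → max 4  < 13 ✓
(1, 4, 1, 13) → max 13
(4, 1, 13, 11) → max 13
(1, 13, 11, 13) → max 13
(13, 11, 13, 9) → max 13
(11, 13, 9, 18) → max 18
(13, 9, 18, 3) → max 18
(9, 18, 3, 10) → max 18
2 windows satisfy the condition.

2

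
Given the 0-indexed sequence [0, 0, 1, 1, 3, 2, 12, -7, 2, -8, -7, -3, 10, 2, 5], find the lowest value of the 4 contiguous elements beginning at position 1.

0

Elements at indices 1..4: 0, 1, 1, 3
min(0, 1, 1, 3) = 0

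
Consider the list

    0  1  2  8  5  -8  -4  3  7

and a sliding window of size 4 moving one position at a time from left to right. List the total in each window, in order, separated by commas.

0 1 2 8 → sum 11
1 2 8 5 → sum 16
2 8 5 -8 → sum 7
8 5 -8 -4 → sum 1
5 -8 -4 3 → sum -4
-8 -4 3 7 → sum -2

11, 16, 7, 1, -4, -2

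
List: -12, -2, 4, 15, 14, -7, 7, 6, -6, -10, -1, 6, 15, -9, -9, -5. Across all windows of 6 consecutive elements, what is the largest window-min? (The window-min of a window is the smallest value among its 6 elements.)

(-12, -2, 4, 15, 14, -7) → min -12
(-2, 4, 15, 14, -7, 7) → min -7
(4, 15, 14, -7, 7, 6) → min -7
(15, 14, -7, 7, 6, -6) → min -7
(14, -7, 7, 6, -6, -10) → min -10
(-7, 7, 6, -6, -10, -1) → min -10
(7, 6, -6, -10, -1, 6) → min -10
(6, -6, -10, -1, 6, 15) → min -10
(-6, -10, -1, 6, 15, -9) → min -10
(-10, -1, 6, 15, -9, -9) → min -10
(-1, 6, 15, -9, -9, -5) → min -9
Largest of these is -7.

-7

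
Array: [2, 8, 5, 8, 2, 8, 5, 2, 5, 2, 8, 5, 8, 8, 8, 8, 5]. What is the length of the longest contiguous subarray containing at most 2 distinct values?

Extend right; when distinct count exceeds 2, shrink from the left:
add 2: window [2] (1 distinct), len 1
add 8: window [2, 8] (2 distinct), len 2
add 5: window [8, 5] (2 distinct), len 2
add 8: window [8, 5, 8] (2 distinct), len 3
add 2: window [8, 2] (2 distinct), len 2
add 8: window [8, 2, 8] (2 distinct), len 3
add 5: window [8, 5] (2 distinct), len 2
add 2: window [5, 2] (2 distinct), len 2
add 5: window [5, 2, 5] (2 distinct), len 3
add 2: window [5, 2, 5, 2] (2 distinct), len 4
add 8: window [2, 8] (2 distinct), len 2
add 5: window [8, 5] (2 distinct), len 2
add 8: window [8, 5, 8] (2 distinct), len 3
add 8: window [8, 5, 8, 8] (2 distinct), len 4
add 8: window [8, 5, 8, 8, 8] (2 distinct), len 5
add 8: window [8, 5, 8, 8, 8, 8] (2 distinct), len 6
add 5: window [8, 5, 8, 8, 8, 8, 5] (2 distinct), len 7
Longest length with ≤2 distinct: 7.

7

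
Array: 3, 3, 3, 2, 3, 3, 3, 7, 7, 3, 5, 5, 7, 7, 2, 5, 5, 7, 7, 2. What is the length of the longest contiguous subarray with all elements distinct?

3

[3] len 1
[3] len 1
[3] len 1
[3, 2] len 2
[2, 3] len 2
[3] len 1
[3] len 1
[3, 7] len 2
[7] len 1
[7, 3] len 2
[7, 3, 5] len 3
[5] len 1
[5, 7] len 2
[7] len 1
[7, 2] len 2
[7, 2, 5] len 3
[5] len 1
[5, 7] len 2
[7] len 1
[7, 2] len 2
Longest all-distinct length: 3.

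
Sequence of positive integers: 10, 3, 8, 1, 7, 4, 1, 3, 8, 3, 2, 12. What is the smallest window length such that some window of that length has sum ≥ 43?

9

add 10: running sum 10 < 43
add 3: running sum 13 < 43
add 8: running sum 21 < 43
add 1: running sum 22 < 43
add 7: running sum 29 < 43
add 4: running sum 33 < 43
add 1: running sum 34 < 43
add 3: running sum 37 < 43
add 8: shortest ending here [10, 3, 8, 1, 7, 4, 1, 3, 8] sum 45, len 9
add 3: shortest ending here [10, 3, 8, 1, 7, 4, 1, 3, 8, 3] sum 48, len 10
add 2: shortest ending here [10, 3, 8, 1, 7, 4, 1, 3, 8, 3, 2] sum 50, len 11
add 12: shortest ending here [8, 1, 7, 4, 1, 3, 8, 3, 2, 12] sum 49, len 10
Shortest qualifying length: 9.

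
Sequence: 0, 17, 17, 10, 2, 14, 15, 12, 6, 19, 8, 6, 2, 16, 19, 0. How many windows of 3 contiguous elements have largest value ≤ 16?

(0, 17, 17) → max 17
(17, 17, 10) → max 17
(17, 10, 2) → max 17
(10, 2, 14) → max 14  ≤ 16 ✓
(2, 14, 15) → max 15  ≤ 16 ✓
(14, 15, 12) → max 15  ≤ 16 ✓
(15, 12, 6) → max 15  ≤ 16 ✓
(12, 6, 19) → max 19
(6, 19, 8) → max 19
(19, 8, 6) → max 19
(8, 6, 2) → max 8  ≤ 16 ✓
(6, 2, 16) → max 16  ≤ 16 ✓
(2, 16, 19) → max 19
(16, 19, 0) → max 19
6 windows satisfy the condition.

6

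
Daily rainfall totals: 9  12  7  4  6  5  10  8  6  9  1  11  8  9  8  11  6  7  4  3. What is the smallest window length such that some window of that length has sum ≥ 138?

add 9: running sum 9 < 138
add 12: running sum 21 < 138
add 7: running sum 28 < 138
add 4: running sum 32 < 138
add 6: running sum 38 < 138
add 5: running sum 43 < 138
add 10: running sum 53 < 138
add 8: running sum 61 < 138
add 6: running sum 67 < 138
add 9: running sum 76 < 138
add 1: running sum 77 < 138
add 11: running sum 88 < 138
add 8: running sum 96 < 138
add 9: running sum 105 < 138
add 8: running sum 113 < 138
add 11: running sum 124 < 138
add 6: running sum 130 < 138
add 7: running sum 137 < 138
end 18: [9, 12, 7, 4, 6, 5, 10, 8, 6, 9, 1, 11, 8, 9, 8, 11, 6, 7, 4] sum 141, len 19
end 19: [9, 12, 7, 4, 6, 5, 10, 8, 6, 9, 1, 11, 8, 9, 8, 11, 6, 7, 4, 3] sum 144, len 20
Shortest qualifying length: 19.

19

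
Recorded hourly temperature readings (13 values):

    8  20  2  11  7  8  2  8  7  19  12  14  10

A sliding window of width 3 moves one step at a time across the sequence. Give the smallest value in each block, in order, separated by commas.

8 20 2 → min 2
20 2 11 → min 2
2 11 7 → min 2
11 7 8 → min 7
7 8 2 → min 2
8 2 8 → min 2
2 8 7 → min 2
8 7 19 → min 7
7 19 12 → min 7
19 12 14 → min 12
12 14 10 → min 10

2, 2, 2, 7, 2, 2, 2, 7, 7, 12, 10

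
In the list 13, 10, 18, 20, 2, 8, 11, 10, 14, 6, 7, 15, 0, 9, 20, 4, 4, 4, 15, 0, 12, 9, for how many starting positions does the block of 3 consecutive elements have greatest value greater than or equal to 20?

[13, 10, 18] → max 18
[10, 18, 20] → max 20  ≥ 20 ✓
[18, 20, 2] → max 20  ≥ 20 ✓
[20, 2, 8] → max 20  ≥ 20 ✓
[2, 8, 11] → max 11
[8, 11, 10] → max 11
[11, 10, 14] → max 14
[10, 14, 6] → max 14
[14, 6, 7] → max 14
[6, 7, 15] → max 15
[7, 15, 0] → max 15
[15, 0, 9] → max 15
[0, 9, 20] → max 20  ≥ 20 ✓
[9, 20, 4] → max 20  ≥ 20 ✓
[20, 4, 4] → max 20  ≥ 20 ✓
[4, 4, 4] → max 4
[4, 4, 15] → max 15
[4, 15, 0] → max 15
[15, 0, 12] → max 15
[0, 12, 9] → max 12
6 windows satisfy the condition.

6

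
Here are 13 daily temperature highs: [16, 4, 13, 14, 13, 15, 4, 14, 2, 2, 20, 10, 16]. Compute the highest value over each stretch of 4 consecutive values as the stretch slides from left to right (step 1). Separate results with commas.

16, 14, 15, 15, 15, 15, 14, 20, 20, 20

Sliding a size-4 window across the 13 values:
16 4 13 14 → max 16
4 13 14 13 → max 14
13 14 13 15 → max 15
14 13 15 4 → max 15
13 15 4 14 → max 15
15 4 14 2 → max 15
4 14 2 2 → max 14
14 2 2 20 → max 20
2 2 20 10 → max 20
2 20 10 16 → max 20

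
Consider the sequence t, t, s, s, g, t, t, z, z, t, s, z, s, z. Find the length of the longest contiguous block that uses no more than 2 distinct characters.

Extend right; when distinct count exceeds 2, shrink from the left:
[t] 1 distinct, len 1
[t, t] 1 distinct, len 2
[t, t, s] 2 distinct, len 3
[t, t, s, s] 2 distinct, len 4
[s, s, g] 2 distinct, len 3
[g, t] 2 distinct, len 2
[g, t, t] 2 distinct, len 3
[t, t, z] 2 distinct, len 3
[t, t, z, z] 2 distinct, len 4
[t, t, z, z, t] 2 distinct, len 5
[t, s] 2 distinct, len 2
[s, z] 2 distinct, len 2
[s, z, s] 2 distinct, len 3
[s, z, s, z] 2 distinct, len 4
Longest length with ≤2 distinct: 5.

5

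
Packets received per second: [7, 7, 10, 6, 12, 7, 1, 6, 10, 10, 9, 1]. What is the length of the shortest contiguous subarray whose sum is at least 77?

add 7: running sum 7 < 77
add 7: running sum 14 < 77
add 10: running sum 24 < 77
add 6: running sum 30 < 77
add 12: running sum 42 < 77
add 7: running sum 49 < 77
add 1: running sum 50 < 77
add 6: running sum 56 < 77
add 10: running sum 66 < 77
add 10: running sum 76 < 77
end 10: [7, 10, 6, 12, 7, 1, 6, 10, 10, 9] sum 78, len 10
end 11: [7, 10, 6, 12, 7, 1, 6, 10, 10, 9, 1] sum 79, len 11
Shortest qualifying length: 10.

10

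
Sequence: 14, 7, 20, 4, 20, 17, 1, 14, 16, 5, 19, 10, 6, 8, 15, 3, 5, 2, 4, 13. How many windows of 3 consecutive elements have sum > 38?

4

14 7 20 → sum 41  > 38 ✓
7 20 4 → sum 31
20 4 20 → sum 44  > 38 ✓
4 20 17 → sum 41  > 38 ✓
20 17 1 → sum 38
17 1 14 → sum 32
1 14 16 → sum 31
14 16 5 → sum 35
16 5 19 → sum 40  > 38 ✓
5 19 10 → sum 34
19 10 6 → sum 35
10 6 8 → sum 24
6 8 15 → sum 29
8 15 3 → sum 26
15 3 5 → sum 23
3 5 2 → sum 10
5 2 4 → sum 11
2 4 13 → sum 19
4 windows satisfy the condition.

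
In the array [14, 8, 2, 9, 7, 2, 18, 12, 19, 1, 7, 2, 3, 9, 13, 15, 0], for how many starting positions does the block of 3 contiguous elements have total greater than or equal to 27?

14 8 2 → sum 24
8 2 9 → sum 19
2 9 7 → sum 18
9 7 2 → sum 18
7 2 18 → sum 27  ≥ 27 ✓
2 18 12 → sum 32  ≥ 27 ✓
18 12 19 → sum 49  ≥ 27 ✓
12 19 1 → sum 32  ≥ 27 ✓
19 1 7 → sum 27  ≥ 27 ✓
1 7 2 → sum 10
7 2 3 → sum 12
2 3 9 → sum 14
3 9 13 → sum 25
9 13 15 → sum 37  ≥ 27 ✓
13 15 0 → sum 28  ≥ 27 ✓
7 windows satisfy the condition.

7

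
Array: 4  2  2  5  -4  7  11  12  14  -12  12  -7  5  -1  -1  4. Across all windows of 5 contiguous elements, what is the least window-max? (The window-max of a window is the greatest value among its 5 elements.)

5

4 2 2 5 -4 → max 5
2 2 5 -4 7 → max 7
2 5 -4 7 11 → max 11
5 -4 7 11 12 → max 12
-4 7 11 12 14 → max 14
7 11 12 14 -12 → max 14
11 12 14 -12 12 → max 14
12 14 -12 12 -7 → max 14
14 -12 12 -7 5 → max 14
-12 12 -7 5 -1 → max 12
12 -7 5 -1 -1 → max 12
-7 5 -1 -1 4 → max 5
Least of these is 5.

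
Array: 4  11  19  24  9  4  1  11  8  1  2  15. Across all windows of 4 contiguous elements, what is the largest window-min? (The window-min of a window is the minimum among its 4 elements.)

9

4 11 19 24 → min 4
11 19 24 9 → min 9
19 24 9 4 → min 4
24 9 4 1 → min 1
9 4 1 11 → min 1
4 1 11 8 → min 1
1 11 8 1 → min 1
11 8 1 2 → min 1
8 1 2 15 → min 1
Largest of these is 9.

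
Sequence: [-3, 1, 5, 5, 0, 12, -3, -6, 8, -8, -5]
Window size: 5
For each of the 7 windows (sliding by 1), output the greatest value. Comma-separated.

5, 12, 12, 12, 12, 12, 8

-3 1 5 5 0 → max 5
1 5 5 0 12 → max 12
5 5 0 12 -3 → max 12
5 0 12 -3 -6 → max 12
0 12 -3 -6 8 → max 12
12 -3 -6 8 -8 → max 12
-3 -6 8 -8 -5 → max 8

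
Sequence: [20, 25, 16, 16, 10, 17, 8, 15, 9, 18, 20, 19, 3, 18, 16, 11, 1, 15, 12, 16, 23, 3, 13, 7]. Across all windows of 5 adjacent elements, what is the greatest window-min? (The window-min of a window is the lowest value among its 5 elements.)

[20, 25, 16, 16, 10] → min 10
[25, 16, 16, 10, 17] → min 10
[16, 16, 10, 17, 8] → min 8
[16, 10, 17, 8, 15] → min 8
[10, 17, 8, 15, 9] → min 8
[17, 8, 15, 9, 18] → min 8
[8, 15, 9, 18, 20] → min 8
[15, 9, 18, 20, 19] → min 9
[9, 18, 20, 19, 3] → min 3
[18, 20, 19, 3, 18] → min 3
[20, 19, 3, 18, 16] → min 3
[19, 3, 18, 16, 11] → min 3
[3, 18, 16, 11, 1] → min 1
[18, 16, 11, 1, 15] → min 1
[16, 11, 1, 15, 12] → min 1
[11, 1, 15, 12, 16] → min 1
[1, 15, 12, 16, 23] → min 1
[15, 12, 16, 23, 3] → min 3
[12, 16, 23, 3, 13] → min 3
[16, 23, 3, 13, 7] → min 3
Greatest of these is 10.

10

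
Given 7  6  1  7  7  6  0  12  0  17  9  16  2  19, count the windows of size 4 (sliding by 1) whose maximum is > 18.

[7, 6, 1, 7] → max 7
[6, 1, 7, 7] → max 7
[1, 7, 7, 6] → max 7
[7, 7, 6, 0] → max 7
[7, 6, 0, 12] → max 12
[6, 0, 12, 0] → max 12
[0, 12, 0, 17] → max 17
[12, 0, 17, 9] → max 17
[0, 17, 9, 16] → max 17
[17, 9, 16, 2] → max 17
[9, 16, 2, 19] → max 19  > 18 ✓
1 window satisfy the condition.

1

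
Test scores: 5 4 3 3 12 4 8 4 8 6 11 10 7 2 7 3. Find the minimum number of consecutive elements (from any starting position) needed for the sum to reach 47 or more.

add 5: running sum 5 < 47
add 4: running sum 9 < 47
add 3: running sum 12 < 47
add 3: running sum 15 < 47
add 12: running sum 27 < 47
add 4: running sum 31 < 47
add 8: running sum 39 < 47
add 4: running sum 43 < 47
add 8: shortest ending here [5, 4, 3, 3, 12, 4, 8, 4, 8] sum 51, len 9
add 6: shortest ending here [3, 3, 12, 4, 8, 4, 8, 6] sum 48, len 8
add 11: shortest ending here [12, 4, 8, 4, 8, 6, 11] sum 53, len 7
add 10: shortest ending here [8, 4, 8, 6, 11, 10] sum 47, len 6
add 7: shortest ending here [8, 4, 8, 6, 11, 10, 7] sum 54, len 7
add 2: shortest ending here [4, 8, 6, 11, 10, 7, 2] sum 48, len 7
add 7: shortest ending here [8, 6, 11, 10, 7, 2, 7] sum 51, len 7
add 3: shortest ending here [8, 6, 11, 10, 7, 2, 7, 3] sum 54, len 8
Shortest qualifying length: 6.

6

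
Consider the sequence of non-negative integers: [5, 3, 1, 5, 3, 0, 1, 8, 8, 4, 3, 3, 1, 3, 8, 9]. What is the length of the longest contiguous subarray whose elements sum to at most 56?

15

Extend to the right; shrink from the left whenever the sum exceeds 56:
→ 5: sum 5, len 1
→ 3: sum 8, len 2
→ 1: sum 9, len 3
→ 5: sum 14, len 4
→ 3: sum 17, len 5
→ 0: sum 17, len 6
→ 1: sum 18, len 7
→ 8: sum 26, len 8
→ 8: sum 34, len 9
→ 4: sum 38, len 10
→ 3: sum 41, len 11
→ 3: sum 44, len 12
→ 1: sum 45, len 13
→ 3: sum 48, len 14
→ 8: sum 56, len 15
→ 9 (dropped 5, 3, 1): sum 56, len 13
Longest length seen: 15.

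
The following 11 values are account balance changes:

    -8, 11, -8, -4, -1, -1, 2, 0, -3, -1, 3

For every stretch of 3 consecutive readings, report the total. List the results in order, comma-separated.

-5, -1, -13, -6, 0, 1, -1, -4, -1

-8 11 -8 → sum -5
11 -8 -4 → sum -1
-8 -4 -1 → sum -13
-4 -1 -1 → sum -6
-1 -1 2 → sum 0
-1 2 0 → sum 1
2 0 -3 → sum -1
0 -3 -1 → sum -4
-3 -1 3 → sum -1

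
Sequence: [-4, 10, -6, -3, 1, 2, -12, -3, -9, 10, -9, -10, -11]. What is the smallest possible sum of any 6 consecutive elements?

-33

-4 10 -6 -3 1 2 → sum 0
10 -6 -3 1 2 -12 → sum -8
-6 -3 1 2 -12 -3 → sum -21
-3 1 2 -12 -3 -9 → sum -24
1 2 -12 -3 -9 10 → sum -11
2 -12 -3 -9 10 -9 → sum -21
-12 -3 -9 10 -9 -10 → sum -33
-3 -9 10 -9 -10 -11 → sum -32
Smallest of these is -33.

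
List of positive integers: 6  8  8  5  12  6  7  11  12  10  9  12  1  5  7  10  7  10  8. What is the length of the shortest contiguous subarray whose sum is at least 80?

add 6: running sum 6 < 80
add 8: running sum 14 < 80
add 8: running sum 22 < 80
add 5: running sum 27 < 80
add 12: running sum 39 < 80
add 6: running sum 45 < 80
add 7: running sum 52 < 80
add 11: running sum 63 < 80
add 12: running sum 75 < 80
end 9: [6, 8, 8, 5, 12, 6, 7, 11, 12, 10] sum 85, len 10
end 10: [8, 5, 12, 6, 7, 11, 12, 10, 9] sum 80, len 9
end 11: [5, 12, 6, 7, 11, 12, 10, 9, 12] sum 84, len 9
end 12: [12, 6, 7, 11, 12, 10, 9, 12, 1] sum 80, len 9
end 13: [12, 6, 7, 11, 12, 10, 9, 12, 1, 5] sum 85, len 10
end 14: [6, 7, 11, 12, 10, 9, 12, 1, 5, 7] sum 80, len 10
end 15: [7, 11, 12, 10, 9, 12, 1, 5, 7, 10] sum 84, len 10
end 16: [11, 12, 10, 9, 12, 1, 5, 7, 10, 7] sum 84, len 10
end 17: [12, 10, 9, 12, 1, 5, 7, 10, 7, 10] sum 83, len 10
end 18: [12, 10, 9, 12, 1, 5, 7, 10, 7, 10, 8] sum 91, len 11
Shortest qualifying length: 9.

9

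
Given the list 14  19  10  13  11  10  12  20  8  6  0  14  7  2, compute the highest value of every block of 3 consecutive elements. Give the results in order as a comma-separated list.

19, 19, 13, 13, 12, 20, 20, 20, 8, 14, 14, 14

[14, 19, 10] → max 19
[19, 10, 13] → max 19
[10, 13, 11] → max 13
[13, 11, 10] → max 13
[11, 10, 12] → max 12
[10, 12, 20] → max 20
[12, 20, 8] → max 20
[20, 8, 6] → max 20
[8, 6, 0] → max 8
[6, 0, 14] → max 14
[0, 14, 7] → max 14
[14, 7, 2] → max 14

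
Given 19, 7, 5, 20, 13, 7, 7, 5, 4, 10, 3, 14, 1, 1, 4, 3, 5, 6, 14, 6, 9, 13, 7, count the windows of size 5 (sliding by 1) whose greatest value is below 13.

[19, 7, 5, 20, 13] → max 20
[7, 5, 20, 13, 7] → max 20
[5, 20, 13, 7, 7] → max 20
[20, 13, 7, 7, 5] → max 20
[13, 7, 7, 5, 4] → max 13
[7, 7, 5, 4, 10] → max 10  < 13 ✓
[7, 5, 4, 10, 3] → max 10  < 13 ✓
[5, 4, 10, 3, 14] → max 14
[4, 10, 3, 14, 1] → max 14
[10, 3, 14, 1, 1] → max 14
[3, 14, 1, 1, 4] → max 14
[14, 1, 1, 4, 3] → max 14
[1, 1, 4, 3, 5] → max 5  < 13 ✓
[1, 4, 3, 5, 6] → max 6  < 13 ✓
[4, 3, 5, 6, 14] → max 14
[3, 5, 6, 14, 6] → max 14
[5, 6, 14, 6, 9] → max 14
[6, 14, 6, 9, 13] → max 14
[14, 6, 9, 13, 7] → max 14
4 windows satisfy the condition.

4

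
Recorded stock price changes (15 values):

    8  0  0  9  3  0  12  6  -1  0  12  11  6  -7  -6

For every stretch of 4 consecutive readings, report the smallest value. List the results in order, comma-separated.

0, 0, 0, 0, 0, -1, -1, -1, -1, 0, -7, -7

[8, 0, 0, 9] → min 0
[0, 0, 9, 3] → min 0
[0, 9, 3, 0] → min 0
[9, 3, 0, 12] → min 0
[3, 0, 12, 6] → min 0
[0, 12, 6, -1] → min -1
[12, 6, -1, 0] → min -1
[6, -1, 0, 12] → min -1
[-1, 0, 12, 11] → min -1
[0, 12, 11, 6] → min 0
[12, 11, 6, -7] → min -7
[11, 6, -7, -6] → min -7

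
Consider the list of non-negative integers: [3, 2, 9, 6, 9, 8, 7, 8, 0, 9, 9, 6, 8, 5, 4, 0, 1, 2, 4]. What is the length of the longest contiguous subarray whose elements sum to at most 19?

[3] sum 3 len 1
[3, 2] sum 5 len 2
[3, 2, 9] sum 14 len 3
[2, 9, 6] sum 17 len 3
[6, 9] sum 15 len 2
[9, 8] sum 17 len 2
[8, 7] sum 15 len 2
[7, 8] sum 15 len 2
[7, 8, 0] sum 15 len 3
[8, 0, 9] sum 17 len 3
[0, 9, 9] sum 18 len 3
[9, 6] sum 15 len 2
[6, 8] sum 14 len 2
[6, 8, 5] sum 19 len 3
[8, 5, 4] sum 17 len 3
[8, 5, 4, 0] sum 17 len 4
[8, 5, 4, 0, 1] sum 18 len 5
[5, 4, 0, 1, 2] sum 12 len 5
[5, 4, 0, 1, 2, 4] sum 16 len 6
Longest length seen: 6.

6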